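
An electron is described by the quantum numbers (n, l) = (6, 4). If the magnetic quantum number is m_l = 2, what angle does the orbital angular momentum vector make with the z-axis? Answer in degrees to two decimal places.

θ ≈ 63.43°

|L|² = l(l+1)ℏ² = 20ℏ², so |L| = 2√5 ℏ.
L_z = m_l ℏ = 2ℏ.
cos θ = L_z/|L| = 2/√20, so θ ≈ 63.43°.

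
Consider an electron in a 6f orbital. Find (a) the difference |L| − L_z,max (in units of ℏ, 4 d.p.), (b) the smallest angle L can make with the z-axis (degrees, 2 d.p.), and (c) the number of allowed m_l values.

|L|−L_z,max ≈ 0.4641ℏ; θ_min ≈ 30.00°; 7 values

The 6f subshell has l = 3.
|L| − L_z,max = (2√3 − 3)ℏ ≈ 0.4641ℏ.
cos θ_min = 3/√12, so θ_min ≈ 30.00°.
There are 2l+1 = 7 values of m_l.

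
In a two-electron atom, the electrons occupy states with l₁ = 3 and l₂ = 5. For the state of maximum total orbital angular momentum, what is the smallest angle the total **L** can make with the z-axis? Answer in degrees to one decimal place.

The total orbital quantum number L ranges from |l₁ − l₂| to l₁ + l₂ in integer steps.
Allowed values: L = 2, 3, 4, 5, 6, 7, 8.
The maximum is L = 8, with |L_tot| = ℏ√(8·9) = 6√2 ℏ.
The minimum angle with z is arccos(8/√72) ≈ 19.5°.

θ_min ≈ 19.5°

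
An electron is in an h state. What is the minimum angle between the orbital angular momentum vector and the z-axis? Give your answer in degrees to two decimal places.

H corresponds to l = 5.
|L| = ℏ√(l(l+1)) = √30 ℏ.
The smallest angle corresponds to the largest L_z, i.e. m_l = l = 5, giving L_z = 5ℏ.
cos θ_min = 5/√30, so θ_min ≈ 24.09°.

θ_min ≈ 24.09°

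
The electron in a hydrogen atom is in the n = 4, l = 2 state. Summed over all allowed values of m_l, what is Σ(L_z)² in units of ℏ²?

Σ(L_z)² = 10 ℏ²

m_l runs from −2 to 2, i.e. {-2, -1, 0, 1, 2}.
Σ m_l² = 2·(1 + 4) = 10.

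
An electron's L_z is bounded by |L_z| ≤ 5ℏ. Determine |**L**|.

The maximum L_z equals lℏ, giving l = 5.
|L| = √(l(l+1)) ℏ = √30 ℏ.

|L| = √30 ℏ ≈ 5.477ℏ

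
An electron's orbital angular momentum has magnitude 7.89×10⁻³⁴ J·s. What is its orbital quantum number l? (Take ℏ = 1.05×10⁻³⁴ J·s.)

Dividing by ℏ: |L|/ℏ ≈ 7.514.
Set l(l+1) = 56.46; the integer solution is l = 7.

l = 7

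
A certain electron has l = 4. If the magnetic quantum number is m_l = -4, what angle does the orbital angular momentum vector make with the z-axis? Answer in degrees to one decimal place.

θ ≈ 153.4°

|L| = √(l(l+1)) ℏ = 2√5 ℏ.
L_z = m_l ℏ = −4ℏ.
cos θ = L_z/|L| = -4/√20, so θ ≈ 153.4°.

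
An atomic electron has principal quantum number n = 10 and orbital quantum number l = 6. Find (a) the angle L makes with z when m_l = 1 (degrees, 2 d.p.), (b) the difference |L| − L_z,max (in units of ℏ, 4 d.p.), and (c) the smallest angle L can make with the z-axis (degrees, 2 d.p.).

θ(m_l=1) ≈ 81.12°; |L|−L_z,max ≈ 0.4807ℏ; θ_min ≈ 22.21°

For m_l = 1: cos θ = 1/√42, θ ≈ 81.12°.
|L| − L_z,max = (√42 − 6)ℏ ≈ 0.4807ℏ.
cos θ_min = 6/√42, so θ_min ≈ 22.21°.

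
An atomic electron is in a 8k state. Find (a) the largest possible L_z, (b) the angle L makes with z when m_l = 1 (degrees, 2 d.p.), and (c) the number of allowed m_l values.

L_z,max = 7ℏ; θ(m_l=1) ≈ 82.32°; 15 values

8k means n = 8, l = 7.
L_z,max = lℏ = 7ℏ.
For m_l = 1: cos θ = 1/√56, θ ≈ 82.32°.
There are 2l+1 = 15 values of m_l.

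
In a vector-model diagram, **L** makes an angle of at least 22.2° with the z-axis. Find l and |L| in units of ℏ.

l = 6, |L| = √42 ℏ ≈ 6.481ℏ

cos θ_min = l/√(l(l+1)) = √(l/(l+1)), so l/(l+1) = cos²(22.2°) = 0.8572.
Thus l = 0.8572/(1 − 0.8572) ≈ 6.
Then |L| = ℏ√(6·7) = √42 ℏ.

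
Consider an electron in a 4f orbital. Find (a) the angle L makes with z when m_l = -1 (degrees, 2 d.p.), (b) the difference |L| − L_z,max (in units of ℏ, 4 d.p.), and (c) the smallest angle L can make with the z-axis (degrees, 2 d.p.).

θ(m_l=-1) ≈ 106.78°; |L|−L_z,max ≈ 0.4641ℏ; θ_min ≈ 30.00°

4f means n = 4, l = 3.
For m_l = -1: cos θ = -1/√12, θ ≈ 106.78°.
|L| − L_z,max = (2√3 − 3)ℏ ≈ 0.4641ℏ.
cos θ_min = 3/√12, so θ_min ≈ 30.00°.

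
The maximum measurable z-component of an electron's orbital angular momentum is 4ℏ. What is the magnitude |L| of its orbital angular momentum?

Since max m_l = l, l = 4.
|L| = √(l(l+1)) ℏ = 2√5 ℏ.

|L| = 2√5 ℏ ≈ 4.472ℏ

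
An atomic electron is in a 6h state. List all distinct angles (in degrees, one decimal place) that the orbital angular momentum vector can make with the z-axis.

6h means n = 6, l = 5.
|L|² = l(l+1)ℏ² = 30ℏ², so |L| = √30 ℏ.
cos θ = m_l/√30 for each m_l ∈ {-5, -4, -3, -2, -1, 0, 1, 2, 3, 4, 5}.

θ ∈ {24.1°, 43.1°, 56.8°, 68.6°, 79.5°, 90.0°, 100.5°, 111.4°, 123.2°, 136.9°, 155.9°}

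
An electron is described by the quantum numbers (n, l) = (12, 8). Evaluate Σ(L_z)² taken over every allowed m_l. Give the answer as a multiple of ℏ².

Σ(L_z)² = 408 ℏ²

m_l runs from −8 to 8, i.e. {-8, -7, -6, -5, -4, -3, -2, -1, 0, 1, 2, 3, 4, 5, 6, 7, 8}.
Σ m_l² = l(l+1)(2l+1)/3 = 8·9·17/3 = 408.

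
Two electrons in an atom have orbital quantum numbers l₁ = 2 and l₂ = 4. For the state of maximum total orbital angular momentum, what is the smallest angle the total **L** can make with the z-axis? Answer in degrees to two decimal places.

Angular momentum addition gives L = |l₁ − l₂|, …, l₁ + l₂.
So L can be 2, 3, 4, 5, 6.
The maximum is L = 6, with |L_tot| = ℏ√(6·7) = √42 ℏ.
The minimum angle with z is arccos(6/√42) ≈ 22.21°.

θ_min ≈ 22.21°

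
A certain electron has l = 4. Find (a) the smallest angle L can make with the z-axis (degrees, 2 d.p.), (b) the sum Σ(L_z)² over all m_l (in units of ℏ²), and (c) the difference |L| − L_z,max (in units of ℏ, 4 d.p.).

cos θ_min = 4/√20, so θ_min ≈ 26.57°.
Σ m_l² = 60, so Σ(L_z)² = 60 ℏ².
|L| − L_z,max = (2√5 − 4)ℏ ≈ 0.4721ℏ.

θ_min ≈ 26.57°; Σ(L_z)² = 60 ℏ²; |L|−L_z,max ≈ 0.4721ℏ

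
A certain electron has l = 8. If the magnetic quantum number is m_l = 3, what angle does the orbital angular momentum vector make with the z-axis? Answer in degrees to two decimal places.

|L| = ℏ√(l(l+1)) = 6√2 ℏ.
L_z = m_l ℏ = 3ℏ.
cos θ = L_z/|L| = 3/√72, so θ ≈ 69.30°.

θ ≈ 69.30°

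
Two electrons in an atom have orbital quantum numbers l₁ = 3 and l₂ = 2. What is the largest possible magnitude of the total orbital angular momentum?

Angular momentum addition gives L = |l₁ − l₂|, …, l₁ + l₂.
Allowed values: L = 1, 2, 3, 4, 5.
The largest magnitude corresponds to L = 5: |L_tot| = ℏ√(5·6) = √30 ℏ.

|L_tot|_max = √30 ℏ ≈ 5.477ℏ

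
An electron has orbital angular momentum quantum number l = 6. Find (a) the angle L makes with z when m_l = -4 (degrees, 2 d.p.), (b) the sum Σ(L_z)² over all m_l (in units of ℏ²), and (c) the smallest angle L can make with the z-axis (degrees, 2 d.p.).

For m_l = -4: cos θ = -4/√42, θ ≈ 128.11°.
Σ m_l² = 182, so Σ(L_z)² = 182 ℏ².
cos θ_min = 6/√42, so θ_min ≈ 22.21°.

θ(m_l=-4) ≈ 128.11°; Σ(L_z)² = 182 ℏ²; θ_min ≈ 22.21°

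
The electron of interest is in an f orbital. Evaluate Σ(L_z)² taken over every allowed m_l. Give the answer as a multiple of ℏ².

The letter f corresponds to l = 3.
The allowed m_l values are -3, -2, -1, 0, 1, 2, 3.
Summing m² from −3 to 3: Σ m_l² = 28.

Σ(L_z)² = 28 ℏ²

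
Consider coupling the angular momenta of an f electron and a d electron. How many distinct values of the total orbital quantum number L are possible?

The total orbital quantum number L ranges from |l₁ − l₂| to l₁ + l₂ in integer steps.
L ∈ {1, 2, 3, 4, 5}.
That is 5 values.

5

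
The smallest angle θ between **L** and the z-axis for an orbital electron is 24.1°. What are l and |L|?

cos²θ_min = l/(l+1) = 0.8333.
Thus l = 0.8333/(1 − 0.8333) ≈ 5.
Then |L| = ℏ√(5·6) = √30 ℏ.

l = 5, |L| = √30 ℏ ≈ 5.477ℏ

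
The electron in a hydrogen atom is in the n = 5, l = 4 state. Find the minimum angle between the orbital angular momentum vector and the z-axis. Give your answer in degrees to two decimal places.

|L| = √(l(l+1)) ℏ = 2√5 ℏ.
The smallest angle corresponds to the largest L_z, i.e. m_l = l = 4, giving L_z = 4ℏ.
cos θ_min = 4/√20, so θ_min ≈ 26.57°.

θ_min ≈ 26.57°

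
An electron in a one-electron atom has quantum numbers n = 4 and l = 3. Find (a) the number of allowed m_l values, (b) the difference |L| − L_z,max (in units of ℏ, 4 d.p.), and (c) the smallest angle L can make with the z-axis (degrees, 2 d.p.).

There are 2l+1 = 7 values of m_l.
|L| − L_z,max = (2√3 − 3)ℏ ≈ 0.4641ℏ.
cos θ_min = 3/√12, so θ_min ≈ 30.00°.

7 values; |L|−L_z,max ≈ 0.4641ℏ; θ_min ≈ 30.00°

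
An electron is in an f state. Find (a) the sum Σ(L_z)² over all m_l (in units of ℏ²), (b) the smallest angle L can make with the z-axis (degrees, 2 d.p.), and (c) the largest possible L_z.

F corresponds to l = 3.
Σ m_l² = 28, so Σ(L_z)² = 28 ℏ².
cos θ_min = 3/√12, so θ_min ≈ 30.00°.
L_z,max = lℏ = 3ℏ.

Σ(L_z)² = 28 ℏ²; θ_min ≈ 30.00°; L_z,max = 3ℏ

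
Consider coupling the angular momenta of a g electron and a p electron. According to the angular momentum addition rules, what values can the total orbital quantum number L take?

L runs from |4 − 1| = 3 to 4 + 1 = 5.
Allowed values: L = 3, 4, 5.

L = 3, 4, 5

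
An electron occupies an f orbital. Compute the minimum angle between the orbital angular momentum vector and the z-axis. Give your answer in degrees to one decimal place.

For an f orbital, l = 3.
|L| = √(l(l+1)) ℏ = 2√3 ℏ.
The smallest angle corresponds to the largest L_z, i.e. m_l = l = 3, giving L_z = 3ℏ.
cos θ_min = 3/√12, so θ_min ≈ 30.0°.

θ_min ≈ 30.0°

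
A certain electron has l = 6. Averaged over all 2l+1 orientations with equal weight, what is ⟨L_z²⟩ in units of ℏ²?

The allowed m_l values are -6, -5, -4, -3, -2, -1, 0, 1, 2, 3, 4, 5, 6.
Average of L_z² over 13 states: 182/13 ℏ² = 14 ℏ².

⟨L_z²⟩ = 14 ℏ²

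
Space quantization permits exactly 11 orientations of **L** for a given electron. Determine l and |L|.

l = 5, |L| = √30 ℏ ≈ 5.477ℏ

2l + 1 = 11 ⇒ l = 5.
Then |L| = √(l(l+1)) ℏ = √30 ℏ.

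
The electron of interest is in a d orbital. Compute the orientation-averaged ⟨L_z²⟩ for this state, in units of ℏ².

⟨L_z²⟩ = 2 ℏ²

For a d orbital, l = 2.
m_l ∈ {-2, -1, 0, 1, 2}.
⟨L_z²⟩ = ℏ²·(Σ m_l²)/(2l+1) = ℏ²·10/5 = 2ℏ².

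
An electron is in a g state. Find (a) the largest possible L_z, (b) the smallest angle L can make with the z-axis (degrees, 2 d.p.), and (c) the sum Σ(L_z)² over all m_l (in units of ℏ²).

L_z,max = 4ℏ; θ_min ≈ 26.57°; Σ(L_z)² = 60 ℏ²

For a g orbital, l = 4.
L_z,max = lℏ = 4ℏ.
cos θ_min = 4/√20, so θ_min ≈ 26.57°.
Σ m_l² = 60, so Σ(L_z)² = 60 ℏ².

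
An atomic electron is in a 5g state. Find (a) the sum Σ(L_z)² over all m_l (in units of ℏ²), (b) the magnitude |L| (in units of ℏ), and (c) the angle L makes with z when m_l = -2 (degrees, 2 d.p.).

Σ(L_z)² = 60 ℏ²; |L| = 2√5 ℏ ≈ 4.472ℏ; θ(m_l=-2) ≈ 116.57°

5g means n = 5, l = 4.
Σ m_l² = 60, so Σ(L_z)² = 60 ℏ².
|L| = ℏ√(4·5) = 2√5 ℏ ≈ 4.472ℏ.
For m_l = -2: cos θ = -2/√20, θ ≈ 116.57°.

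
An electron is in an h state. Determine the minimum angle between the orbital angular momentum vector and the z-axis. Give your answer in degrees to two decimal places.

θ_min ≈ 24.09°

An h state has l = 5.
|L| = ℏ√(l(l+1)) = √30 ℏ.
The smallest angle corresponds to the largest L_z, i.e. m_l = l = 5, giving L_z = 5ℏ.
cos θ_min = 5/√30, so θ_min ≈ 24.09°.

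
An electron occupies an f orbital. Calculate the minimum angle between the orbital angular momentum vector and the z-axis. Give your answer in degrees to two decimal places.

θ_min ≈ 30.00°

An f state has l = 3.
|L|² = l(l+1)ℏ² = 12ℏ², so |L| = 2√3 ℏ.
The smallest angle corresponds to the largest L_z, i.e. m_l = l = 3, giving L_z = 3ℏ.
cos θ_min = 3/√12, so θ_min ≈ 30.00°.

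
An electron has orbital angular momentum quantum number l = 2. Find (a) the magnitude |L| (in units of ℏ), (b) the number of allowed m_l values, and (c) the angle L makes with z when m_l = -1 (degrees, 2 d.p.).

|L| = √6 ℏ ≈ 2.449ℏ; 5 values; θ(m_l=-1) ≈ 114.09°

|L| = ℏ√(2·3) = √6 ℏ ≈ 2.449ℏ.
There are 2l+1 = 5 values of m_l.
For m_l = -1: cos θ = -1/√6, θ ≈ 114.09°.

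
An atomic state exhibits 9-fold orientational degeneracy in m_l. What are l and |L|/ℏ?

l = 4, |L| = 2√5 ℏ ≈ 4.472ℏ

9 = 2l + 1, so l = (9−1)/2 = 4.
|L| = ℏ√(l(l+1)) = ℏ√(4·5) = 2√5 ℏ.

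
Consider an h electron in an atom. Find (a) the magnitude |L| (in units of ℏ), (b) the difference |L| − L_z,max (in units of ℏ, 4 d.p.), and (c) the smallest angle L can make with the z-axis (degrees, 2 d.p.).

For an h orbital, l = 5.
|L| = ℏ√(5·6) = √30 ℏ ≈ 5.477ℏ.
|L| − L_z,max = (√30 − 5)ℏ ≈ 0.4772ℏ.
cos θ_min = 5/√30, so θ_min ≈ 24.09°.

|L| = √30 ℏ ≈ 5.477ℏ; |L|−L_z,max ≈ 0.4772ℏ; θ_min ≈ 24.09°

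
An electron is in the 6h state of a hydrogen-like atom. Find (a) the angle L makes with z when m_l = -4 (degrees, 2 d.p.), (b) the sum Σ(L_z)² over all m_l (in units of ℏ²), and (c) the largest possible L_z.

6h means n = 6, l = 5.
For m_l = -4: cos θ = -4/√30, θ ≈ 136.91°.
Σ m_l² = 110, so Σ(L_z)² = 110 ℏ².
L_z,max = lℏ = 5ℏ.

θ(m_l=-4) ≈ 136.91°; Σ(L_z)² = 110 ℏ²; L_z,max = 5ℏ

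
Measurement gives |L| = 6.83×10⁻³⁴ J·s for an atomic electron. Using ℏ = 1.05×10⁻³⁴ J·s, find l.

l = 6

In units of ℏ, |L| ≈ 6.505.
(|L|/ℏ)² = l(l+1) ≈ 42.31 ⇒ l = 6.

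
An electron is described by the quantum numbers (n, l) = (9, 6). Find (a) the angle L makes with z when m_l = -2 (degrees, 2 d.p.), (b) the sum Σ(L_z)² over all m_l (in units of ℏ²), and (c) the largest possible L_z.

For m_l = -2: cos θ = -2/√42, θ ≈ 107.98°.
Σ m_l² = 182, so Σ(L_z)² = 182 ℏ².
L_z,max = lℏ = 6ℏ.

θ(m_l=-2) ≈ 107.98°; Σ(L_z)² = 182 ℏ²; L_z,max = 6ℏ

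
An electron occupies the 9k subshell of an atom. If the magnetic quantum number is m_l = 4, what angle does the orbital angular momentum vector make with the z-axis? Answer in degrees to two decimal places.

9k means n = 9, l = 7.
|L| = ℏ√(l(l+1)) = 2√14 ℏ.
L_z = m_l ℏ = 4ℏ.
cos θ = L_z/|L| = 4/√56, so θ ≈ 57.69°.

θ ≈ 57.69°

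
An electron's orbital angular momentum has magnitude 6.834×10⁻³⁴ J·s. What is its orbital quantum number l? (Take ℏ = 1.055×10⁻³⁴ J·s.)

l = 6

|L|/ℏ = (6.834×10⁻³⁴)/(1.055×10⁻³⁴) ≈ 6.478.
l(l+1) ≈ 6.478² ≈ 41.96, so l = 6.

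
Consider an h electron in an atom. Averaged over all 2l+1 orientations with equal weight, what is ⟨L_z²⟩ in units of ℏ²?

An h state has l = 5.
m_l runs from −5 to 5, i.e. {-5, -4, -3, -2, -1, 0, 1, 2, 3, 4, 5}.
Average of L_z² over 11 states: 110/11 ℏ² = 10 ℏ².

⟨L_z²⟩ = 10 ℏ²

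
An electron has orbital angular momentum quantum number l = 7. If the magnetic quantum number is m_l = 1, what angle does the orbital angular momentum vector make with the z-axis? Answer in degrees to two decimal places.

θ ≈ 82.32°

|L| = √(l(l+1)) ℏ = 2√14 ℏ.
L_z = m_l ℏ = 1ℏ.
cos θ = L_z/|L| = 1/√56, so θ ≈ 82.32°.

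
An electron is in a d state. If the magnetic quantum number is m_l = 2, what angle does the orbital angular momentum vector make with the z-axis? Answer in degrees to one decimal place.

θ ≈ 35.3°

A d state has l = 2.
|L|² = l(l+1)ℏ² = 6ℏ², so |L| = √6 ℏ.
L_z = m_l ℏ = 2ℏ.
cos θ = L_z/|L| = 2/√6, so θ ≈ 35.3°.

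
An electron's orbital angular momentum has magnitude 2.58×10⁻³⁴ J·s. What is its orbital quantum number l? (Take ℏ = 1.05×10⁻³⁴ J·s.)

|L|/ℏ = (2.58×10⁻³⁴)/(1.05×10⁻³⁴) ≈ 2.457.
l(l+1) ≈ 2.457² ≈ 6.04, so l = 2.

l = 2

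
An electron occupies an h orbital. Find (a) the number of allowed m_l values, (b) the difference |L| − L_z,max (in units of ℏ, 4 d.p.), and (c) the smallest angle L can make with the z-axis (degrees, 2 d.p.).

The letter h corresponds to l = 5.
There are 2l+1 = 11 values of m_l.
|L| − L_z,max = (√30 − 5)ℏ ≈ 0.4772ℏ.
cos θ_min = 5/√30, so θ_min ≈ 24.09°.

11 values; |L|−L_z,max ≈ 0.4772ℏ; θ_min ≈ 24.09°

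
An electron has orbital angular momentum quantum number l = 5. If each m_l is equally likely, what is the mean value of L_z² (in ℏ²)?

⟨L_z²⟩ = 10 ℏ²

m_l runs from −5 to 5, i.e. {-5, -4, -3, -2, -1, 0, 1, 2, 3, 4, 5}.
Average of L_z² over 11 states: 110/11 ℏ² = 10 ℏ².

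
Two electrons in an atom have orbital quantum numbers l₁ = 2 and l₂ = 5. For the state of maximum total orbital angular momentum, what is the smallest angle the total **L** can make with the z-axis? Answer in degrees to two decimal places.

θ_min ≈ 20.70°

By the triangle rule, |l₁ − l₂| ≤ L ≤ l₁ + l₂.
So L can be 3, 4, 5, 6, 7.
The maximum is L = 7, with |L_tot| = ℏ√(7·8) = 2√14 ℏ.
The minimum angle with z is arccos(7/√56) ≈ 20.70°.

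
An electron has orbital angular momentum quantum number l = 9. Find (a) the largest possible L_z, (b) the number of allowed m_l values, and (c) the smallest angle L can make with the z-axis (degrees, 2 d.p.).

L_z,max = 9ℏ; 19 values; θ_min ≈ 18.43°

L_z,max = lℏ = 9ℏ.
There are 2l+1 = 19 values of m_l.
cos θ_min = 9/√90, so θ_min ≈ 18.43°.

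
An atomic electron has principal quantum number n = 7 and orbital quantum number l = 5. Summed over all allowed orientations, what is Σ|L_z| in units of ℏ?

m_l ∈ {-5, -4, -3, -2, -1, 0, 1, 2, 3, 4, 5}.
Σ|m_l| = 2·5(5+1)/2 = 30.

Σ|L_z| = 30 ℏ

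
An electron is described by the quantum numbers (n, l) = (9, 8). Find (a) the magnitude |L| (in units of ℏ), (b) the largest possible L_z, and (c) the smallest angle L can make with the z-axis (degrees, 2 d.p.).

|L| = 6√2 ℏ ≈ 8.485ℏ; L_z,max = 8ℏ; θ_min ≈ 19.47°

|L| = ℏ√(8·9) = 6√2 ℏ ≈ 8.485ℏ.
L_z,max = lℏ = 8ℏ.
cos θ_min = 8/√72, so θ_min ≈ 19.47°.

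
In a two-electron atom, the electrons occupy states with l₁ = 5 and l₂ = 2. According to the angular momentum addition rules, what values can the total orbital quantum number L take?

By the triangle rule, |l₁ − l₂| ≤ L ≤ l₁ + l₂.
L ∈ {3, 4, 5, 6, 7}.

L = 3, 4, 5, 6, 7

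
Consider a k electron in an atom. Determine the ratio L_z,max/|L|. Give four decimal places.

L_z,max/|L| = 0.9354

The letter k corresponds to l = 7.
|L| = 2√14 ℏ ≈ 7.4833ℏ, while L_z,max = lℏ = 7ℏ.
L_z,max/|L| = 7/√56 = 0.9354.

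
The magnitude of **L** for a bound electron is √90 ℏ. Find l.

l = 9

Since |L|² = l(l+1)ℏ², l(l+1) = 90.
l² + l − 90 = 0 ⇒ l = 9.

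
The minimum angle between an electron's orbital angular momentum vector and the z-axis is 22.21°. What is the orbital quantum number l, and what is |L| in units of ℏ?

l = 6, |L| = √42 ℏ ≈ 6.481ℏ

cos²θ_min = l/(l+1) = 0.8571.
Solving: l = 6.
Then |L| = ℏ√(6·7) = √42 ℏ.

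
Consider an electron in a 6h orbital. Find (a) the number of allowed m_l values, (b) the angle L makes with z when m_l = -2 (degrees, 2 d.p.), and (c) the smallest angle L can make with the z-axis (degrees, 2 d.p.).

6h means n = 6, l = 5.
There are 2l+1 = 11 values of m_l.
For m_l = -2: cos θ = -2/√30, θ ≈ 111.42°.
cos θ_min = 5/√30, so θ_min ≈ 24.09°.

11 values; θ(m_l=-2) ≈ 111.42°; θ_min ≈ 24.09°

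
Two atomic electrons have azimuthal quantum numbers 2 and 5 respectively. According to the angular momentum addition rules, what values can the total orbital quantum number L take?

L runs from |2 − 5| = 3 to 2 + 5 = 7.
So L can be 3, 4, 5, 6, 7.

L = 3, 4, 5, 6, 7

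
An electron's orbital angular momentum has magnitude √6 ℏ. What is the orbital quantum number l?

|L| = ℏ√(l(l+1)), so l(l+1) = 6.
The positive root is l = 2.

l = 2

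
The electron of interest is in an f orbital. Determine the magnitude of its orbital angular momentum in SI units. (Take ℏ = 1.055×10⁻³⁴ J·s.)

An f state has l = 3.
|L| = ℏ√(l(l+1)) = ℏ√(3·4) = 2√3 ℏ
Numerically, |L| = 3.464 × (1.055×10⁻³⁴ J·s) = 3.655×10⁻³⁴ J·s.

|L| = 3.655×10⁻³⁴ J·s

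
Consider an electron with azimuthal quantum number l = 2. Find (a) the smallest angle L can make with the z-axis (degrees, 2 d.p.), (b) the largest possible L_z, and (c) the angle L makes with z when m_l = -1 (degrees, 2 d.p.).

θ_min ≈ 35.26°; L_z,max = 2ℏ; θ(m_l=-1) ≈ 114.09°

cos θ_min = 2/√6, so θ_min ≈ 35.26°.
L_z,max = lℏ = 2ℏ.
For m_l = -1: cos θ = -1/√6, θ ≈ 114.09°.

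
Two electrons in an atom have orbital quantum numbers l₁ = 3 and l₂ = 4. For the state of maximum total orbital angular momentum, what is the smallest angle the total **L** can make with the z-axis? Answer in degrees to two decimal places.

θ_min ≈ 20.70°

Angular momentum addition gives L = |l₁ − l₂|, …, l₁ + l₂.
L ∈ {1, 2, 3, 4, 5, 6, 7}.
The maximum is L = 7, with |L_tot| = ℏ√(7·8) = 2√14 ℏ.
The minimum angle with z is arccos(7/√56) ≈ 20.70°.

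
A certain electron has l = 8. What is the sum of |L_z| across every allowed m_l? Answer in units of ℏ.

m_l ∈ {-8, -7, -6, -5, -4, -3, -2, -1, 0, 1, 2, 3, 4, 5, 6, 7, 8}.
Σ|m_l| = 2·8(8+1)/2 = 72.

Σ|L_z| = 72 ℏ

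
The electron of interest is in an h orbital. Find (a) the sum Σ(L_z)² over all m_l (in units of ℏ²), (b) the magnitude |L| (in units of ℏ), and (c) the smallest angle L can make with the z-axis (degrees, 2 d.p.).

Σ(L_z)² = 110 ℏ²; |L| = √30 ℏ ≈ 5.477ℏ; θ_min ≈ 24.09°

For an h orbital, l = 5.
Σ m_l² = 110, so Σ(L_z)² = 110 ℏ².
|L| = ℏ√(5·6) = √30 ℏ ≈ 5.477ℏ.
cos θ_min = 5/√30, so θ_min ≈ 24.09°.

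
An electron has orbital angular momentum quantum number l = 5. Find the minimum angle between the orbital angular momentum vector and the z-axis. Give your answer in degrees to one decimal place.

|L|² = l(l+1)ℏ² = 30ℏ², so |L| = √30 ℏ.
The smallest angle corresponds to the largest L_z, i.e. m_l = l = 5, giving L_z = 5ℏ.
cos θ_min = 5/√30, so θ_min ≈ 24.1°.

θ_min ≈ 24.1°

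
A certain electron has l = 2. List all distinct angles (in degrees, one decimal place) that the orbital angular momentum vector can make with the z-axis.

|L| = ℏ√(l(l+1)) = √6 ℏ.
cos θ = m_l/√6 for each m_l ∈ {-2, -1, 0, 1, 2}.

θ ∈ {35.3°, 65.9°, 90.0°, 114.1°, 144.7°}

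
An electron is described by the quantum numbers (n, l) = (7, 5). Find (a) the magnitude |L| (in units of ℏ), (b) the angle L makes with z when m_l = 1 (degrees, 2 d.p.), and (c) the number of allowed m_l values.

|L| = √30 ℏ ≈ 5.477ℏ; θ(m_l=1) ≈ 79.48°; 11 values

|L| = ℏ√(5·6) = √30 ℏ ≈ 5.477ℏ.
For m_l = 1: cos θ = 1/√30, θ ≈ 79.48°.
There are 2l+1 = 11 values of m_l.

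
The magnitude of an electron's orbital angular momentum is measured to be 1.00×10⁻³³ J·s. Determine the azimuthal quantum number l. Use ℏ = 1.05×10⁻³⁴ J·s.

l = 9

|L|/ℏ = (1.00×10⁻³³)/(1.05×10⁻³⁴) ≈ 9.524.
l(l+1) ≈ 9.524² ≈ 90.70, so l = 9.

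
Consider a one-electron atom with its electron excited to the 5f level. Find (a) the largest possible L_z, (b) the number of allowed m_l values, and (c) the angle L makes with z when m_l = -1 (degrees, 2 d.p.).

L_z,max = 3ℏ; 7 values; θ(m_l=-1) ≈ 106.78°

The 5f level has l = 3.
L_z,max = lℏ = 3ℏ.
There are 2l+1 = 7 values of m_l.
For m_l = -1: cos θ = -1/√12, θ ≈ 106.78°.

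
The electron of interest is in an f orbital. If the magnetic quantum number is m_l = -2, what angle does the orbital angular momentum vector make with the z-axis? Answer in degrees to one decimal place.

For an f orbital, l = 3.
|L| = ℏ√(l(l+1)) = 2√3 ℏ.
L_z = m_l ℏ = −2ℏ.
cos θ = L_z/|L| = -2/√12, so θ ≈ 125.3°.

θ ≈ 125.3°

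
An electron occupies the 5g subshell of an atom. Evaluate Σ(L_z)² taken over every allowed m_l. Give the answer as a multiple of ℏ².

5g means n = 5, l = 4.
m_l runs from −4 to 4, i.e. {-4, -3, -2, -1, 0, 1, 2, 3, 4}.
Summing m² from −4 to 4: Σ m_l² = 60.

Σ(L_z)² = 60 ℏ²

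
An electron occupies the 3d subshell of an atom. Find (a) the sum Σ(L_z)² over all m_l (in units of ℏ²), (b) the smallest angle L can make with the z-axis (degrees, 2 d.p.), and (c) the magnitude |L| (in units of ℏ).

For 3d, l = 2.
Σ m_l² = 10, so Σ(L_z)² = 10 ℏ².
cos θ_min = 2/√6, so θ_min ≈ 35.26°.
|L| = ℏ√(2·3) = √6 ℏ ≈ 2.449ℏ.

Σ(L_z)² = 10 ℏ²; θ_min ≈ 35.26°; |L| = √6 ℏ ≈ 2.449ℏ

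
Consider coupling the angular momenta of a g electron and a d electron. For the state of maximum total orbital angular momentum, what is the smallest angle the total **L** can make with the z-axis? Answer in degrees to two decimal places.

L runs from |4 − 2| = 2 to 4 + 2 = 6.
Allowed values: L = 2, 3, 4, 5, 6.
The maximum is L = 6, with |L_tot| = ℏ√(6·7) = √42 ℏ.
The minimum angle with z is arccos(6/√42) ≈ 22.21°.

θ_min ≈ 22.21°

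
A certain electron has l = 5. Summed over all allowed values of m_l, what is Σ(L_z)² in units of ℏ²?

Σ(L_z)² = 110 ℏ²

m_l ∈ {-5, -4, -3, -2, -1, 0, 1, 2, 3, 4, 5}.
Σ m_l² = l(l+1)(2l+1)/3 = 5·6·11/3 = 110.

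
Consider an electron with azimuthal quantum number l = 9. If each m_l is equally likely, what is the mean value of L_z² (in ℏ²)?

⟨L_z²⟩ = 30 ℏ²

The allowed m_l values are -9, -8, -7, -6, -5, -4, -3, -2, -1, 0, 1, 2, 3, 4, 5, 6, 7, 8, 9.
Average of L_z² over 19 states: 570/19 ℏ² = 30 ℏ².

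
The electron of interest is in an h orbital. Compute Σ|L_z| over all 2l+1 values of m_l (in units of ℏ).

Σ|L_z| = 30 ℏ

H corresponds to l = 5.
m_l ∈ {-5, -4, -3, -2, -1, 0, 1, 2, 3, 4, 5}.
Σ|m_l| = l(l+1) = 30.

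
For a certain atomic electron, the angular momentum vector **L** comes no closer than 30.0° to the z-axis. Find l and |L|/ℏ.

l = 3, |L| = 2√3 ℏ ≈ 3.464ℏ

cos²θ_min = l/(l+1) = 0.7500.
Solving: l = 3.
Then |L| = ℏ√(3·4) = 2√3 ℏ.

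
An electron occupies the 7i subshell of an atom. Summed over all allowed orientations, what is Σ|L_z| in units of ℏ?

7i means n = 7, l = 6.
m_l runs from −6 to 6, i.e. {-6, -5, -4, -3, -2, -1, 0, 1, 2, 3, 4, 5, 6}.
Σ|m_l| = 2·6(6+1)/2 = 42.

Σ|L_z| = 42 ℏ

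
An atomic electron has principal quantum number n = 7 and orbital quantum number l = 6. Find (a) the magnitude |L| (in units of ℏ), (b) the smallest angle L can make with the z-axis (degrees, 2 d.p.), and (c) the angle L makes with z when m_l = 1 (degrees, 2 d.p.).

|L| = ℏ√(6·7) = √42 ℏ ≈ 6.481ℏ.
cos θ_min = 6/√42, so θ_min ≈ 22.21°.
For m_l = 1: cos θ = 1/√42, θ ≈ 81.12°.

|L| = √42 ℏ ≈ 6.481ℏ; θ_min ≈ 22.21°; θ(m_l=1) ≈ 81.12°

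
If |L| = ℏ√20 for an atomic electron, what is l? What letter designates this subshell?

l = 4 (g orbital)

|L| = ℏ√(l(l+1)), so l(l+1) = 20.
The positive root is l = 4.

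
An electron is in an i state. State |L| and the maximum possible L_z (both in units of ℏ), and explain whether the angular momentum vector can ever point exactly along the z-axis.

No: L_z,max = 6ℏ < |L| = √42 ℏ ≈ 6.481ℏ

I corresponds to l = 6.
|L| = √42 ℏ ≈ 6.4807ℏ, while L_z,max = lℏ = 6ℏ.
Since |L| > L_z,max, the vector can never point exactly along z; the closest it comes is θ_min = arccos(6/√42) ≈ 22.2°.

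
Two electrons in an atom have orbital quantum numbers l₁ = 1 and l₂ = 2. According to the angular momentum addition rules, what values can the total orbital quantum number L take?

Angular momentum addition gives L = |l₁ − l₂|, …, l₁ + l₂.
L ∈ {1, 2, 3}.

L = 1, 2, 3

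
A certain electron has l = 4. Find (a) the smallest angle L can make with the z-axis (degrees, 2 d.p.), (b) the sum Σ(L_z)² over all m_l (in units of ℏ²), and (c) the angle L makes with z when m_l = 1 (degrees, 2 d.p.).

θ_min ≈ 26.57°; Σ(L_z)² = 60 ℏ²; θ(m_l=1) ≈ 77.08°

cos θ_min = 4/√20, so θ_min ≈ 26.57°.
Σ m_l² = 60, so Σ(L_z)² = 60 ℏ².
For m_l = 1: cos θ = 1/√20, θ ≈ 77.08°.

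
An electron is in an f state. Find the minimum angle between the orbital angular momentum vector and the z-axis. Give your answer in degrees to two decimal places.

θ_min ≈ 30.00°

The letter f corresponds to l = 3.
|L| = ℏ√(l(l+1)) = 2√3 ℏ.
The smallest angle corresponds to the largest L_z, i.e. m_l = l = 3, giving L_z = 3ℏ.
cos θ_min = 3/√12, so θ_min ≈ 30.00°.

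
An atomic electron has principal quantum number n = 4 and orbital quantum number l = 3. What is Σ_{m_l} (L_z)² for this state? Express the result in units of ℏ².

Σ(L_z)² = 28 ℏ²

The allowed m_l values are -3, -2, -1, 0, 1, 2, 3.
Σ m_l² = l(l+1)(2l+1)/3 = 3·4·7/3 = 28.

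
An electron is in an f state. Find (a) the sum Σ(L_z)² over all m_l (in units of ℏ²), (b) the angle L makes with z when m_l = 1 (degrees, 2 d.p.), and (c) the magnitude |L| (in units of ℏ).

An f state has l = 3.
Σ m_l² = 28, so Σ(L_z)² = 28 ℏ².
For m_l = 1: cos θ = 1/√12, θ ≈ 73.22°.
|L| = ℏ√(3·4) = 2√3 ℏ ≈ 3.464ℏ.

Σ(L_z)² = 28 ℏ²; θ(m_l=1) ≈ 73.22°; |L| = 2√3 ℏ ≈ 3.464ℏ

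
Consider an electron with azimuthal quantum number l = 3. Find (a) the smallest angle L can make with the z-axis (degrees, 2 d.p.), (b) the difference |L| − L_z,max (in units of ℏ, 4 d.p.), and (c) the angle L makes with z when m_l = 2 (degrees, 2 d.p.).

cos θ_min = 3/√12, so θ_min ≈ 30.00°.
|L| − L_z,max = (2√3 − 3)ℏ ≈ 0.4641ℏ.
For m_l = 2: cos θ = 2/√12, θ ≈ 54.74°.

θ_min ≈ 30.00°; |L|−L_z,max ≈ 0.4641ℏ; θ(m_l=2) ≈ 54.74°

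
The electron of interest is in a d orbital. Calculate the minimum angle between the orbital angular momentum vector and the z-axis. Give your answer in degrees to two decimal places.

For a d orbital, l = 2.
|L| = ℏ√(l(l+1)) = √6 ℏ.
The smallest angle corresponds to the largest L_z, i.e. m_l = l = 2, giving L_z = 2ℏ.
cos θ_min = 2/√6, so θ_min ≈ 35.26°.

θ_min ≈ 35.26°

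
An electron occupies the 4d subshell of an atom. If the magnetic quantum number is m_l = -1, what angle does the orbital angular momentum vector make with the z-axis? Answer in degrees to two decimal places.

4d means n = 4, l = 2.
|L|² = l(l+1)ℏ² = 6ℏ², so |L| = √6 ℏ.
L_z = m_l ℏ = −1ℏ.
cos θ = L_z/|L| = -1/√6, so θ ≈ 114.09°.

θ ≈ 114.09°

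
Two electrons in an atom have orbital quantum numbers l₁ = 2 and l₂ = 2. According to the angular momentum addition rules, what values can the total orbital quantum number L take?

Angular momentum addition gives L = |l₁ − l₂|, …, l₁ + l₂.
L ∈ {0, 1, 2, 3, 4}.

L = 0, 1, 2, 3, 4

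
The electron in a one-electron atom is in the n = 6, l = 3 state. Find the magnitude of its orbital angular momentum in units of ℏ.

|L| = 2√3 ℏ ≈ 3.464ℏ

|L| = ℏ√(l(l+1)) = ℏ√(3·4) = 2√3 ℏ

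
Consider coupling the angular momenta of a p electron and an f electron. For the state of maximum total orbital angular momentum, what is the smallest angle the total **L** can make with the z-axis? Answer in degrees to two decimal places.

θ_min ≈ 26.57°

By the triangle rule, |l₁ − l₂| ≤ L ≤ l₁ + l₂.
L ∈ {2, 3, 4}.
The maximum is L = 4, with |L_tot| = ℏ√(4·5) = 2√5 ℏ.
The minimum angle with z is arccos(4/√20) ≈ 26.57°.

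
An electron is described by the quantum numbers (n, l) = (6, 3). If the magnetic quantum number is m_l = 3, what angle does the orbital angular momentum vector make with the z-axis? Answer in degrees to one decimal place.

θ ≈ 30.0°

|L| = ℏ√(l(l+1)) = 2√3 ℏ.
L_z = m_l ℏ = 3ℏ.
cos θ = L_z/|L| = 3/√12, so θ ≈ 30.0°.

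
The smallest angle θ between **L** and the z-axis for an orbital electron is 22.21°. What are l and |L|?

l = 6, |L| = √42 ℏ ≈ 6.481ℏ

At minimum angle, m_l = l, so cos θ = l/√(l(l+1)); cos²θ = l/(l+1) = 0.8571.
l = cos²θ/sin²θ ≈ 6.
Then |L| = ℏ√(6·7) = √42 ℏ.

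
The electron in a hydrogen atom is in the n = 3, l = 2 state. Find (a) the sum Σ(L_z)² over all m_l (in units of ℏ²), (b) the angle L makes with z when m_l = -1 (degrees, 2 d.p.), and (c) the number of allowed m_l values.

Σ m_l² = 10, so Σ(L_z)² = 10 ℏ².
For m_l = -1: cos θ = -1/√6, θ ≈ 114.09°.
There are 2l+1 = 5 values of m_l.

Σ(L_z)² = 10 ℏ²; θ(m_l=-1) ≈ 114.09°; 5 values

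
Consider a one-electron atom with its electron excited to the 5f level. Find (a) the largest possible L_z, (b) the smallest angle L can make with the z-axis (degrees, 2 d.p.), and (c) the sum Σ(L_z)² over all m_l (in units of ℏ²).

The 5f level has l = 3.
L_z,max = lℏ = 3ℏ.
cos θ_min = 3/√12, so θ_min ≈ 30.00°.
Σ m_l² = 28, so Σ(L_z)² = 28 ℏ².

L_z,max = 3ℏ; θ_min ≈ 30.00°; Σ(L_z)² = 28 ℏ²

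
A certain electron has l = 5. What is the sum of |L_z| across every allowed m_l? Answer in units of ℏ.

Σ|L_z| = 30 ℏ

m_l runs from −5 to 5, i.e. {-5, -4, -3, -2, -1, 0, 1, 2, 3, 4, 5}.
Σ|m_l| = l(l+1) = 30.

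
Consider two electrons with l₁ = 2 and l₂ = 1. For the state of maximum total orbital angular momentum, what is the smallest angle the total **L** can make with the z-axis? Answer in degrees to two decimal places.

By the triangle rule, |l₁ − l₂| ≤ L ≤ l₁ + l₂.
Allowed values: L = 1, 2, 3.
The maximum is L = 3, with |L_tot| = ℏ√(3·4) = 2√3 ℏ.
The minimum angle with z is arccos(3/√12) ≈ 30.00°.

θ_min ≈ 30.00°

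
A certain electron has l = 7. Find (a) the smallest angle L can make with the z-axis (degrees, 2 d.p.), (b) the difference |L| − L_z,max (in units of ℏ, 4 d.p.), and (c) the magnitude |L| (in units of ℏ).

θ_min ≈ 20.70°; |L|−L_z,max ≈ 0.4833ℏ; |L| = 2√14 ℏ ≈ 7.483ℏ

cos θ_min = 7/√56, so θ_min ≈ 20.70°.
|L| − L_z,max = (2√14 − 7)ℏ ≈ 0.4833ℏ.
|L| = ℏ√(7·8) = 2√14 ℏ ≈ 7.483ℏ.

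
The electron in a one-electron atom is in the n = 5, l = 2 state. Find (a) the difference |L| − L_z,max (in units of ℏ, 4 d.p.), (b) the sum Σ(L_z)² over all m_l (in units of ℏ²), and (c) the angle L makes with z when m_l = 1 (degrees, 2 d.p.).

|L|−L_z,max ≈ 0.4495ℏ; Σ(L_z)² = 10 ℏ²; θ(m_l=1) ≈ 65.91°

|L| − L_z,max = (√6 − 2)ℏ ≈ 0.4495ℏ.
Σ m_l² = 10, so Σ(L_z)² = 10 ℏ².
For m_l = 1: cos θ = 1/√6, θ ≈ 65.91°.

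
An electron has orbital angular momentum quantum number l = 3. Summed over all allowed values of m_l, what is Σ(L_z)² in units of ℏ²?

Σ(L_z)² = 28 ℏ²

m_l runs from −3 to 3, i.e. {-3, -2, -1, 0, 1, 2, 3}.
Summing m² from −3 to 3: Σ m_l² = 28.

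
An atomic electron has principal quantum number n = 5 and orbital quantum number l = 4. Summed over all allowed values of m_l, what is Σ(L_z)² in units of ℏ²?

Σ(L_z)² = 60 ℏ²

The allowed m_l values are -4, -3, -2, -1, 0, 1, 2, 3, 4.
Σ m_l² = 2·(1 + 4 + 9 + 16) = 60.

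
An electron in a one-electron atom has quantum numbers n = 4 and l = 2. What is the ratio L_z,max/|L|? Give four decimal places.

|L| = √6 ℏ ≈ 2.4495ℏ, while L_z,max = lℏ = 2ℏ.
L_z,max/|L| = 2/√6 = 0.8165.

L_z,max/|L| = 0.8165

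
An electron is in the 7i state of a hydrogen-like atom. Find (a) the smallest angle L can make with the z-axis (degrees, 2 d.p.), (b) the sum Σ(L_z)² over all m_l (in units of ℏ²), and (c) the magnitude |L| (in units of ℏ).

For 7i, l = 6.
cos θ_min = 6/√42, so θ_min ≈ 22.21°.
Σ m_l² = 182, so Σ(L_z)² = 182 ℏ².
|L| = ℏ√(6·7) = √42 ℏ ≈ 6.481ℏ.

θ_min ≈ 22.21°; Σ(L_z)² = 182 ℏ²; |L| = √42 ℏ ≈ 6.481ℏ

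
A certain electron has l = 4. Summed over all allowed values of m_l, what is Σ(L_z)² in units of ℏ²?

The allowed m_l values are -4, -3, -2, -1, 0, 1, 2, 3, 4.
Σ m_l² = l(l+1)(2l+1)/3 = 4·5·9/3 = 60.

Σ(L_z)² = 60 ℏ²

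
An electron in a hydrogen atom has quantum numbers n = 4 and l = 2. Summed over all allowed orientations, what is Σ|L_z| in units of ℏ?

Σ|L_z| = 6 ℏ

The allowed m_l values are -2, -1, 0, 1, 2.
Σ|m_l| = l(l+1) = 6.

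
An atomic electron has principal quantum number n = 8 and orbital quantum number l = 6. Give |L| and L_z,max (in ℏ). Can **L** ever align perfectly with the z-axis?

|L| = √42 ℏ ≈ 6.4807ℏ, while L_z,max = lℏ = 6ℏ.
Since |L| > L_z,max, the vector can never point exactly along z; the closest it comes is θ_min = arccos(6/√42) ≈ 22.2°.

No: L_z,max = 6ℏ < |L| = √42 ℏ ≈ 6.481ℏ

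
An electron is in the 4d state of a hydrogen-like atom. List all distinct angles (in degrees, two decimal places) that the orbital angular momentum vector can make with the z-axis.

θ ∈ {35.26°, 65.91°, 90.00°, 114.09°, 144.74°}

The 4d subshell has l = 2.
|L| = ℏ√(l(l+1)) = √6 ℏ.
cos θ = m_l/√6 for each m_l ∈ {-2, -1, 0, 1, 2}.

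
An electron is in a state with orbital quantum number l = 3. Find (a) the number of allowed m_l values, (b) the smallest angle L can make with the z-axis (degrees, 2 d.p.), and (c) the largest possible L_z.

7 values; θ_min ≈ 30.00°; L_z,max = 3ℏ

There are 2l+1 = 7 values of m_l.
cos θ_min = 3/√12, so θ_min ≈ 30.00°.
L_z,max = lℏ = 3ℏ.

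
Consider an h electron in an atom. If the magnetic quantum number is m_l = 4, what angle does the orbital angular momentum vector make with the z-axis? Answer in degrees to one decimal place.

θ ≈ 43.1°

For an h orbital, l = 5.
|L| = ℏ√(l(l+1)) = √30 ℏ.
L_z = m_l ℏ = 4ℏ.
cos θ = L_z/|L| = 4/√30, so θ ≈ 43.1°.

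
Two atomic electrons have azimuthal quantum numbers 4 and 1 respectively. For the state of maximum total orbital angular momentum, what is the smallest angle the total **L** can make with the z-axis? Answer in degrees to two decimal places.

θ_min ≈ 24.09°

By the triangle rule, |l₁ − l₂| ≤ L ≤ l₁ + l₂.
L ∈ {3, 4, 5}.
The maximum is L = 5, with |L_tot| = ℏ√(5·6) = √30 ℏ.
The minimum angle with z is arccos(5/√30) ≈ 24.09°.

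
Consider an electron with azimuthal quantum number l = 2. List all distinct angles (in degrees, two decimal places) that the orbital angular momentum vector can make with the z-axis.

|L| = √(l(l+1)) ℏ = √6 ℏ.
cos θ = m_l/√6 for each m_l ∈ {-2, -1, 0, 1, 2}.

θ ∈ {35.26°, 65.91°, 90.00°, 114.09°, 144.74°}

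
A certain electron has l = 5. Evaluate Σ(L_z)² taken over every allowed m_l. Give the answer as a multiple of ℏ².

m_l ∈ {-5, -4, -3, -2, -1, 0, 1, 2, 3, 4, 5}.
Summing m² from −5 to 5: Σ m_l² = 110.

Σ(L_z)² = 110 ℏ²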